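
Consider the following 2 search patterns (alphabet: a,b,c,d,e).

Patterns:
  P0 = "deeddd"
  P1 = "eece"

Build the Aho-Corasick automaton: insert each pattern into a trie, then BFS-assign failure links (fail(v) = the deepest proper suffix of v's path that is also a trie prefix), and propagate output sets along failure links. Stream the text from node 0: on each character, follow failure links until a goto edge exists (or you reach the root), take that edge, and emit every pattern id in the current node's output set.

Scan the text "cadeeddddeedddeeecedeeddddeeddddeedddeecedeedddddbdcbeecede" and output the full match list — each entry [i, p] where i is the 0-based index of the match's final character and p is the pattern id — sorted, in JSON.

Build automaton:
Trie (insert patterns):
  n0 'ε': d→1 e→7
  n1 'd': e→2
  n2 'de': e→3
  n3 'dee': d→4
  n4 'deed': d→5
  n5 'deedd': d→6
  n6 'deeddd': ·  ←P0
  n7 'e': e→8
  n8 'ee': c→9
  n9 'eec': e→10
  n10 'eece': ·  ←P1

Failure links (BFS by depth):
  fail(1) 'd': from fail(0)=0 chase 'd': 0 ⇒ 0;  out=∅∪out(0)=∅
  fail(7) 'e': from fail(0)=0 chase 'e': 0 ⇒ 0;  out=∅∪out(0)=∅
  fail(2) 'de': from fail(1)=0 chase 'e': 0 ⇒ 7;  out=∅∪out(7)=∅
  fail(8) 'ee': from fail(7)=0 chase 'e': 0 ⇒ 7;  out=∅∪out(7)=∅
  fail(3) 'dee': from fail(2)=7 chase 'e': 7 ⇒ 8;  out=∅∪out(8)=∅
  fail(9) 'eec': from fail(8)=7 chase 'c': 7→0 ⇒ 0;  out=∅∪out(0)=∅
  fail(4) 'deed': from fail(3)=8 chase 'd': 8→7→0 ⇒ 1;  out=∅∪out(1)=∅
  fail(10) 'eece': from fail(9)=0 chase 'e': 0 ⇒ 7;  out={1}∪out(7)={1}
  fail(5) 'deedd': from fail(4)=1 chase 'd': 1→0 ⇒ 1;  out=∅∪out(1)=∅
  fail(6) 'deeddd': from fail(5)=1 chase 'd': 1→0 ⇒ 1;  out={0}∪out(1)={0}

Scan:
[0] read 'c'  n0⇒n0
[1] read 'a'  n0⇒n0
[2] read 'd'  n0⇒n1
[3] read 'e'  n1⇒n2
[4] read 'e'  n2⇒n3
[5] read 'd'  n3⇒n4
[6] read 'd'  n4⇒n5
[7] read 'd'  n5⇒n6  → match P0@[2:7]
[8] read 'd'  n6⇒n1 ·f
[9] read 'e'  n1⇒n2
[10] read 'e'  n2⇒n3
[11] read 'd'  n3⇒n4
[12] read 'd'  n4⇒n5
[13] read 'd'  n5⇒n6  → match P0@[8:13]
[14] read 'e'  n6⇒n2 ·f
[15] read 'e'  n2⇒n3
[16] read 'e'  n3⇒n8 ·f
[17] read 'c'  n8⇒n9
[18] read 'e'  n9⇒n10  → match P1@[15:18]
[19] read 'd'  n10⇒n1 ·f
[20] read 'e'  n1⇒n2
[21] read 'e'  n2⇒n3
[22] read 'd'  n3⇒n4
[23] read 'd'  n4⇒n5
[24] read 'd'  n5⇒n6  → match P0@[19:24]
[25] read 'd'  n6⇒n1 ·f
[26] read 'e'  n1⇒n2
[27] read 'e'  n2⇒n3
[28] read 'd'  n3⇒n4
[29] read 'd'  n4⇒n5
[30] read 'd'  n5⇒n6  → match P0@[25:30]
[31] read 'd'  n6⇒n1 ·f
[32] read 'e'  n1⇒n2
[33] read 'e'  n2⇒n3
[34] read 'd'  n3⇒n4
[35] read 'd'  n4⇒n5
[36] read 'd'  n5⇒n6  → match P0@[31:36]
[37] read 'e'  n6⇒n2 ·f
[38] read 'e'  n2⇒n3
[39] read 'c'  n3⇒n9 ·f
[40] read 'e'  n9⇒n10  → match P1@[37:40]
[41] read 'd'  n10⇒n1 ·f
[42] read 'e'  n1⇒n2
[43] read 'e'  n2⇒n3
[44] read 'd'  n3⇒n4
[45] read 'd'  n4⇒n5
[46] read 'd'  n5⇒n6  → match P0@[41:46]
[47] read 'd'  n6⇒n1 ·f
[48] read 'd'  n1⇒n1 ·f
[49] read 'b'  n1⇒n0 ·f
[50] read 'd'  n0⇒n1
[51] read 'c'  n1⇒n0 ·f
[52] read 'b'  n0⇒n0
[53] read 'e'  n0⇒n7
[54] read 'e'  n7⇒n8
[55] read 'c'  n8⇒n9
[56] read 'e'  n9⇒n10  → match P1@[53:56]
[57] read 'd'  n10⇒n1 ·f
[58] read 'e'  n1⇒n2

Result: [[7,0],[13,0],[18,1],[24,0],[30,0],[36,0],[40,1],[46,0],[56,1]]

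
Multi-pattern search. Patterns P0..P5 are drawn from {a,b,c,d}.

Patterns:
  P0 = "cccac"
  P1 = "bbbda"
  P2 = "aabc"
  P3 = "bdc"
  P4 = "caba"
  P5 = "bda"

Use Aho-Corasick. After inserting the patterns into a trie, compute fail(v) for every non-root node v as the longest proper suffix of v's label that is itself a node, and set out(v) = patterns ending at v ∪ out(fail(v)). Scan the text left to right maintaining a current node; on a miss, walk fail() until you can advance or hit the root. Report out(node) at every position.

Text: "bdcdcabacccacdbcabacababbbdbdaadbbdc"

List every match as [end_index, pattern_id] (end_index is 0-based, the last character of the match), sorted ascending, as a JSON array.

Construct AC machine:
Trie nodes:
  n0 'ε': a→11 b→6 c→1
  n1 'c': a→17 c→2
  n2 'cc': c→3
  n3 'ccc': a→4
  n4 'ccca': c→5
  n5 'cccac': ·  ←P0
  n6 'b': b→7 d→15
  n7 'bb': b→8
  n8 'bbb': d→9
  n9 'bbbd': a→10
  n10 'bbbda': ·  ←P1
  n11 'a': a→12
  n12 'aa': b→13
  n13 'aab': c→14
  n14 'aabc': ·  ←P2
  n15 'bd': a→20 c→16
  n16 'bdc': ·  ←P3
  n17 'ca': b→18
  n18 'cab': a→19
  n19 'caba': ·  ←P4
  n20 'bda': ·  ←P5

Failure links (BFS by depth):
  n1('c'): parent n0 fail=0; on 'c' 0 → fail=0;  out ∅∪∅=∅
  n6('b'): parent n0 fail=0; on 'b' 0 → fail=0;  out ∅∪∅=∅
  n11('a'): parent n0 fail=0; on 'a' 0 → fail=0;  out ∅∪∅=∅
  n2('cc'): parent n1 fail=0; on 'c' 0 → fail=1;  out ∅∪∅=∅
  n7('bb'): parent n6 fail=0; on 'b' 0 → fail=6;  out ∅∪∅=∅
  n12('aa'): parent n11 fail=0; on 'a' 0 → fail=11;  out ∅∪∅=∅
  n15('bd'): parent n6 fail=0; on 'd' 0 → fail=0;  out ∅∪∅=∅
  n17('ca'): parent n1 fail=0; on 'a' 0 → fail=11;  out ∅∪∅=∅
  n3('ccc'): parent n2 fail=1; on 'c' 1 → fail=2;  out ∅∪∅=∅
  n8('bbb'): parent n7 fail=6; on 'b' 6 → fail=7;  out ∅∪∅=∅
  n13('aab'): parent n12 fail=11; on 'b' 11→0 → fail=6;  out ∅∪∅=∅
  n16('bdc'): parent n15 fail=0; on 'c' 0 → fail=1;  out {3}∪∅={3}
  n18('cab'): parent n17 fail=11; on 'b' 11→0 → fail=6;  out ∅∪∅=∅
  n20('bda'): parent n15 fail=0; on 'a' 0 → fail=11;  out {5}∪∅={5}
  n4('ccca'): parent n3 fail=2; on 'a' 2→1 → fail=17;  out ∅∪∅=∅
  n9('bbbd'): parent n8 fail=7; on 'd' 7→6 → fail=15;  out ∅∪∅=∅
  n14('aabc'): parent n13 fail=6; on 'c' 6→0 → fail=1;  out {2}∪∅={2}
  n19('caba'): parent n18 fail=6; on 'a' 6→0 → fail=11;  out {4}∪∅={4}
  n5('cccac'): parent n4 fail=17; on 'c' 17→11→0 → fail=1;  out {0}∪∅={0}
  n10('bbbda'): parent n9 fail=15; on 'a' 15 → fail=20;  out {1}∪{5}={1,5}

Run:
pos 0 'b': at 6
pos 1 'd': at 15
pos 2 'c': at 16  → match P3@[0:2]
pos 3 'd': at 0 (via fail)
pos 4 'c': at 1
pos 5 'a': at 17
pos 6 'b': at 18
pos 7 'a': at 19  → match P4@[4:7]
pos 8 'c': at 1 (via fail)
pos 9 'c': at 2
pos 10 'c': at 3
pos 11 'a': at 4
pos 12 'c': at 5  → match P0@[8:12]
pos 13 'd': at 0 (via fail)
pos 14 'b': at 6
pos 15 'c': at 1 (via fail)
pos 16 'a': at 17
pos 17 'b': at 18
pos 18 'a': at 19  → match P4@[15:18]
pos 19 'c': at 1 (via fail)
pos 20 'a': at 17
pos 21 'b': at 18
pos 22 'a': at 19  → match P4@[19:22]
pos 23 'b': at 6 (via fail)
pos 24 'b': at 7
pos 25 'b': at 8
pos 26 'd': at 9
pos 27 'b': at 6 (via fail)
pos 28 'd': at 15
pos 29 'a': at 20  → match P5@[27:29]
pos 30 'a': at 12 (via fail)
pos 31 'd': at 0 (via fail)
pos 32 'b': at 6
pos 33 'b': at 7
pos 34 'd': at 15 (via fail)
pos 35 'c': at 16  → match P3@[33:35]

Matches: [[2,3],[7,4],[12,0],[18,4],[22,4],[29,5],[35,3]]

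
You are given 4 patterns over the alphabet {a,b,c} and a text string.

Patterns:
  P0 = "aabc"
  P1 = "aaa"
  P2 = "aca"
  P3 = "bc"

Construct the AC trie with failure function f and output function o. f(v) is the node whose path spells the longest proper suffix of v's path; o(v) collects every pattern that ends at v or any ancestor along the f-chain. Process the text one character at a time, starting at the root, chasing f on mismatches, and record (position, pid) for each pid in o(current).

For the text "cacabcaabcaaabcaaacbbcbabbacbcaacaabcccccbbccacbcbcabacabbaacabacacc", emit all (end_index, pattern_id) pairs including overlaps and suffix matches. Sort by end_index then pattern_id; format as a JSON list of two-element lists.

Build automaton:
Trie (insert patterns):
  n0 'ε': a→1 b→8
  n1 'a': a→2 c→6
  n2 'aa': a→5 b→3
  n3 'aab': c→4
  n4 'aabc': ·  ←P0
  n5 'aaa': ·  ←P1
  n6 'ac': a→7
  n7 'aca': ·  ←P2
  n8 'b': c→9
  n9 'bc': ·  ←P3

BFS fail/out derivation:
  fail(1) 'a': from fail(0)=0 chase 'a': 0 ⇒ 0;  out=∅∪out(0)=∅
  fail(8) 'b': from fail(0)=0 chase 'b': 0 ⇒ 0;  out=∅∪out(0)=∅
  fail(2) 'aa': from fail(1)=0 chase 'a': 0 ⇒ 1;  out=∅∪out(1)=∅
  fail(6) 'ac': from fail(1)=0 chase 'c': 0 ⇒ 0;  out=∅∪out(0)=∅
  fail(9) 'bc': from fail(8)=0 chase 'c': 0 ⇒ 0;  out={3}∪out(0)={3}
  fail(3) 'aab': from fail(2)=1 chase 'b': 1→0 ⇒ 8;  out=∅∪out(8)=∅
  fail(5) 'aaa': from fail(2)=1 chase 'a': 1 ⇒ 2;  out={1}∪out(2)={1}
  fail(7) 'aca': from fail(6)=0 chase 'a': 0 ⇒ 1;  out={2}∪out(1)={2}
  fail(4) 'aabc': from fail(3)=8 chase 'c': 8 ⇒ 9;  out={0}∪out(9)={0,3}

Scan:
pos 0 'c': at 0
pos 1 'a': at 1
pos 2 'c': at 6
pos 3 'a': at 7  emit P2@[1:3]
pos 4 'b': at 8 (fail-walked)
pos 5 'c': at 9  emit P3@[4:5]
pos 6 'a': at 1 (fail-walked)
pos 7 'a': at 2
pos 8 'b': at 3
pos 9 'c': at 4  emit P0@[6:9],P3@[8:9]
pos 10 'a': at 1 (fail-walked)
pos 11 'a': at 2
pos 12 'a': at 5  emit P1@[10:12]
pos 13 'b': at 3 (fail-walked)
pos 14 'c': at 4  emit P0@[11:14],P3@[13:14]
pos 15 'a': at 1 (fail-walked)
pos 16 'a': at 2
pos 17 'a': at 5  emit P1@[15:17]
pos 18 'c': at 6 (fail-walked)
pos 19 'b': at 8 (fail-walked)
pos 20 'b': at 8 (fail-walked)
pos 21 'c': at 9  emit P3@[20:21]
pos 22 'b': at 8 (fail-walked)
pos 23 'a': at 1 (fail-walked)
pos 24 'b': at 8 (fail-walked)
pos 25 'b': at 8 (fail-walked)
pos 26 'a': at 1 (fail-walked)
pos 27 'c': at 6
pos 28 'b': at 8 (fail-walked)
pos 29 'c': at 9  emit P3@[28:29]
pos 30 'a': at 1 (fail-walked)
pos 31 'a': at 2
pos 32 'c': at 6 (fail-walked)
pos 33 'a': at 7  emit P2@[31:33]
pos 34 'a': at 2 (fail-walked)
pos 35 'b': at 3
pos 36 'c': at 4  emit P0@[33:36],P3@[35:36]
pos 37 'c': at 0 (fail-walked)
pos 38 'c': at 0
pos 39 'c': at 0
pos 40 'c': at 0
pos 41 'b': at 8
pos 42 'b': at 8 (fail-walked)
pos 43 'c': at 9  emit P3@[42:43]
pos 44 'c': at 0 (fail-walked)
pos 45 'a': at 1
pos 46 'c': at 6
pos 47 'b': at 8 (fail-walked)
pos 48 'c': at 9  emit P3@[47:48]
pos 49 'b': at 8 (fail-walked)
pos 50 'c': at 9  emit P3@[49:50]
pos 51 'a': at 1 (fail-walked)
pos 52 'b': at 8 (fail-walked)
pos 53 'a': at 1 (fail-walked)
pos 54 'c': at 6
pos 55 'a': at 7  emit P2@[53:55]
pos 56 'b': at 8 (fail-walked)
pos 57 'b': at 8 (fail-walked)
pos 58 'a': at 1 (fail-walked)
pos 59 'a': at 2
pos 60 'c': at 6 (fail-walked)
pos 61 'a': at 7  emit P2@[59:61]
pos 62 'b': at 8 (fail-walked)
pos 63 'a': at 1 (fail-walked)
pos 64 'c': at 6
pos 65 'a': at 7  emit P2@[63:65]
pos 66 'c': at 6 (fail-walked)
pos 67 'c': at 0 (fail-walked)

Matches: [[3,2],[5,3],[9,0],[9,3],[12,1],[14,0],[14,3],[17,1],[21,3],[29,3],[33,2],[36,0],[36,3],[43,3],[48,3],[50,3],[55,2],[61,2],[65,2]]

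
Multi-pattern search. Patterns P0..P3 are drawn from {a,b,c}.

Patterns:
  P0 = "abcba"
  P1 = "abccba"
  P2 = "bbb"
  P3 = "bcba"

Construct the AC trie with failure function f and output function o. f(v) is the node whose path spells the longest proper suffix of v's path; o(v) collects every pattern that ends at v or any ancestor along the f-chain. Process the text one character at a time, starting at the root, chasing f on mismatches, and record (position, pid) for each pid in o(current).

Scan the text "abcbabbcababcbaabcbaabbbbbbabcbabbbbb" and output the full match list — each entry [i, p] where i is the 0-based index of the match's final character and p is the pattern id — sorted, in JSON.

Build automaton:
Trie (insert patterns):
  n0 'ε': a→1 b→9
  n1 'a': b→2
  n2 'ab': c→3
  n3 'abc': b→4 c→6
  n4 'abcb': a→5
  n5 'abcba': ·  [P0 ends]
  n6 'abcc': b→7
  n7 'abccb': a→8
  n8 'abccba': ·  [P1 ends]
  n9 'b': b→10 c→12
  n10 'bb': b→11
  n11 'bbb': ·  [P2 ends]
  n12 'bc': b→13
  n13 'bcb': a→14
  n14 'bcba': ·  [P3 ends]

BFS fail/out derivation:
  fail(1) 'a': from fail(0)=0 chase 'a': 0 ⇒ 0;  out=∅∪out(0)=∅
  fail(9) 'b': from fail(0)=0 chase 'b': 0 ⇒ 0;  out=∅∪out(0)=∅
  fail(2) 'ab': from fail(1)=0 chase 'b': 0 ⇒ 9;  out=∅∪out(9)=∅
  fail(10) 'bb': from fail(9)=0 chase 'b': 0 ⇒ 9;  out=∅∪out(9)=∅
  fail(12) 'bc': from fail(9)=0 chase 'c': 0 ⇒ 0;  out=∅∪out(0)=∅
  fail(3) 'abc': from fail(2)=9 chase 'c': 9 ⇒ 12;  out=∅∪out(12)=∅
  fail(11) 'bbb': from fail(10)=9 chase 'b': 9 ⇒ 10;  out={2}∪out(10)={2}
  fail(13) 'bcb': from fail(12)=0 chase 'b': 0 ⇒ 9;  out=∅∪out(9)=∅
  fail(4) 'abcb': from fail(3)=12 chase 'b': 12 ⇒ 13;  out=∅∪out(13)=∅
  fail(6) 'abcc': from fail(3)=12 chase 'c': 12→0 ⇒ 0;  out=∅∪out(0)=∅
  fail(14) 'bcba': from fail(13)=9 chase 'a': 9→0 ⇒ 1;  out={3}∪out(1)={3}
  fail(5) 'abcba': from fail(4)=13 chase 'a': 13 ⇒ 14;  out={0}∪out(14)={0,3}
  fail(7) 'abccb': from fail(6)=0 chase 'b': 0 ⇒ 9;  out=∅∪out(9)=∅
  fail(8) 'abccba': from fail(7)=9 chase 'a': 9→0 ⇒ 1;  out={1}∪out(1)={1}

Run:
pos 0 'a': at 1
pos 1 'b': at 2
pos 2 'c': at 3
pos 3 'b': at 4
pos 4 'a': at 5  ** P0@[0:4],P3@[1:4]
pos 5 'b': at 2 (fail-walked)
pos 6 'b': at 10 (fail-walked)
pos 7 'c': at 12 (fail-walked)
pos 8 'a': at 1 (fail-walked)
pos 9 'b': at 2
pos 10 'a': at 1 (fail-walked)
pos 11 'b': at 2
pos 12 'c': at 3
pos 13 'b': at 4
pos 14 'a': at 5  ** P0@[10:14],P3@[11:14]
pos 15 'a': at 1 (fail-walked)
pos 16 'b': at 2
pos 17 'c': at 3
pos 18 'b': at 4
pos 19 'a': at 5  ** P0@[15:19],P3@[16:19]
pos 20 'a': at 1 (fail-walked)
pos 21 'b': at 2
pos 22 'b': at 10 (fail-walked)
pos 23 'b': at 11  ** P2@[21:23]
pos 24 'b': at 11 (fail-walked)  ** P2@[22:24]
pos 25 'b': at 11 (fail-walked)  ** P2@[23:25]
pos 26 'b': at 11 (fail-walked)  ** P2@[24:26]
pos 27 'a': at 1 (fail-walked)
pos 28 'b': at 2
pos 29 'c': at 3
pos 30 'b': at 4
pos 31 'a': at 5  ** P0@[27:31],P3@[28:31]
pos 32 'b': at 2 (fail-walked)
pos 33 'b': at 10 (fail-walked)
pos 34 'b': at 11  ** P2@[32:34]
pos 35 'b': at 11 (fail-walked)  ** P2@[33:35]
pos 36 'b': at 11 (fail-walked)  ** P2@[34:36]

All matches (sorted): [[4,0],[4,3],[14,0],[14,3],[19,0],[19,3],[23,2],[24,2],[25,2],[26,2],[31,0],[31,3],[34,2],[35,2],[36,2]]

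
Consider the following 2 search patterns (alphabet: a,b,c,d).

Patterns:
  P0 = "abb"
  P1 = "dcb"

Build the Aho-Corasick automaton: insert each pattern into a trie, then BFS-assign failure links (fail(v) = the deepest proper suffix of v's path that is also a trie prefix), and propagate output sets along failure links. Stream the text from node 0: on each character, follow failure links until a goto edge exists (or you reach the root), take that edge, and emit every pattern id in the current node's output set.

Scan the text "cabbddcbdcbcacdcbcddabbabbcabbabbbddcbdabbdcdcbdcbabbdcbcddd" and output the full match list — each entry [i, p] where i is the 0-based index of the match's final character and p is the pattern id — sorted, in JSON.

Build:
Trie nodes:
  n0 'ε': a→1 d→4
  n1 'a': b→2
  n2 'ab': b→3
  n3 'abb': ·  ←P0
  n4 'd': c→5
  n5 'dc': b→6
  n6 'dcb': ·  ←P1

BFS fail/out derivation:
  n1('a'): parent n0 fail=0; on 'a' 0 → fail=0;  out ∅∪∅=∅
  n4('d'): parent n0 fail=0; on 'd' 0 → fail=0;  out ∅∪∅=∅
  n2('ab'): parent n1 fail=0; on 'b' 0 → fail=0;  out ∅∪∅=∅
  n5('dc'): parent n4 fail=0; on 'c' 0 → fail=0;  out ∅∪∅=∅
  n3('abb'): parent n2 fail=0; on 'b' 0 → fail=0;  out {0}∪∅={0}
  n6('dcb'): parent n5 fail=0; on 'b' 0 → fail=0;  out {1}∪∅={1}

Run:
i=0 'c': node 0→0
i=1 'a': node 0→1
i=2 'b': node 1→2
i=3 'b': node 2→3  ** P0@[1:3]
i=4 'd': node 3→4 (fail-walked)
i=5 'd': node 4→4 (fail-walked)
i=6 'c': node 4→5
i=7 'b': node 5→6  ** P1@[5:7]
i=8 'd': node 6→4 (fail-walked)
i=9 'c': node 4→5
i=10 'b': node 5→6  ** P1@[8:10]
i=11 'c': node 6→0 (fail-walked)
i=12 'a': node 0→1
i=13 'c': node 1→0 (fail-walked)
i=14 'd': node 0→4
i=15 'c': node 4→5
i=16 'b': node 5→6  ** P1@[14:16]
i=17 'c': node 6→0 (fail-walked)
i=18 'd': node 0→4
i=19 'd': node 4→4 (fail-walked)
i=20 'a': node 4→1 (fail-walked)
i=21 'b': node 1→2
i=22 'b': node 2→3  ** P0@[20:22]
i=23 'a': node 3→1 (fail-walked)
i=24 'b': node 1→2
i=25 'b': node 2→3  ** P0@[23:25]
i=26 'c': node 3→0 (fail-walked)
i=27 'a': node 0→1
i=28 'b': node 1→2
i=29 'b': node 2→3  ** P0@[27:29]
i=30 'a': node 3→1 (fail-walked)
i=31 'b': node 1→2
i=32 'b': node 2→3  ** P0@[30:32]
i=33 'b': node 3→0 (fail-walked)
i=34 'd': node 0→4
i=35 'd': node 4→4 (fail-walked)
i=36 'c': node 4→5
i=37 'b': node 5→6  ** P1@[35:37]
i=38 'd': node 6→4 (fail-walked)
i=39 'a': node 4→1 (fail-walked)
i=40 'b': node 1→2
i=41 'b': node 2→3  ** P0@[39:41]
i=42 'd': node 3→4 (fail-walked)
i=43 'c': node 4→5
i=44 'd': node 5→4 (fail-walked)
i=45 'c': node 4→5
i=46 'b': node 5→6  ** P1@[44:46]
i=47 'd': node 6→4 (fail-walked)
i=48 'c': node 4→5
i=49 'b': node 5→6  ** P1@[47:49]
i=50 'a': node 6→1 (fail-walked)
i=51 'b': node 1→2
i=52 'b': node 2→3  ** P0@[50:52]
i=53 'd': node 3→4 (fail-walked)
i=54 'c': node 4→5
i=55 'b': node 5→6  ** P1@[53:55]
i=56 'c': node 6→0 (fail-walked)
i=57 'd': node 0→4
i=58 'd': node 4→4 (fail-walked)
i=59 'd': node 4→4 (fail-walked)

Result: [[3,0],[7,1],[10,1],[16,1],[22,0],[25,0],[29,0],[32,0],[37,1],[41,0],[46,1],[49,1],[52,0],[55,1]]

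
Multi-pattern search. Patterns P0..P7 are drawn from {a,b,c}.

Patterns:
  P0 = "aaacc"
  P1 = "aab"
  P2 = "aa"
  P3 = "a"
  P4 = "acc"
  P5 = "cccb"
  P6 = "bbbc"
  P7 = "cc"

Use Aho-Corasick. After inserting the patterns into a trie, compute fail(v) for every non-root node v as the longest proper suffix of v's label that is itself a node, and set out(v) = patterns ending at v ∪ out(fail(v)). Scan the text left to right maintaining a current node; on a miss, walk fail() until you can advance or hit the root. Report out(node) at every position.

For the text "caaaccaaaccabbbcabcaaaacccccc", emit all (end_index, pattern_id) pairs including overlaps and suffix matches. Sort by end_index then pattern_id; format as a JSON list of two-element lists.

Construct AC machine:
Trie (insert patterns):
  0='ε' goto a→1 b→13 c→9
  1='a' goto a→2 c→7  [P3 ends]
  2='aa' goto a→3 b→6  [P2 ends]
  3='aaa' goto c→4
  4='aaac' goto c→5
  5='aaacc' goto ·  [P0 ends]
  6='aab' goto ·  [P1 ends]
  7='ac' goto c→8
  8='acc' goto ·  [P4 ends]
  9='c' goto c→10
  10='cc' goto c→11  [P7 ends]
  11='ccc' goto b→12
  12='cccb' goto ·  [P5 ends]
  13='b' goto b→14
  14='bb' goto b→15
  15='bbb' goto c→16
  16='bbbc' goto ·  [P6 ends]

Failure links (BFS by depth):
  fail(1) 'a': from fail(0)=0 chase 'a': 0 ⇒ 0;  out={3}∪out(0)={3}
  fail(9) 'c': from fail(0)=0 chase 'c': 0 ⇒ 0;  out=∅∪out(0)=∅
  fail(13) 'b': from fail(0)=0 chase 'b': 0 ⇒ 0;  out=∅∪out(0)=∅
  fail(2) 'aa': from fail(1)=0 chase 'a': 0 ⇒ 1;  out={2}∪out(1)={2,3}
  fail(7) 'ac': from fail(1)=0 chase 'c': 0 ⇒ 9;  out=∅∪out(9)=∅
  fail(10) 'cc': from fail(9)=0 chase 'c': 0 ⇒ 9;  out={7}∪out(9)={7}
  fail(14) 'bb': from fail(13)=0 chase 'b': 0 ⇒ 13;  out=∅∪out(13)=∅
  fail(3) 'aaa': from fail(2)=1 chase 'a': 1 ⇒ 2;  out=∅∪out(2)={2,3}
  fail(6) 'aab': from fail(2)=1 chase 'b': 1→0 ⇒ 13;  out={1}∪out(13)={1}
  fail(8) 'acc': from fail(7)=9 chase 'c': 9 ⇒ 10;  out={4}∪out(10)={4,7}
  fail(11) 'ccc': from fail(10)=9 chase 'c': 9 ⇒ 10;  out=∅∪out(10)={7}
  fail(15) 'bbb': from fail(14)=13 chase 'b': 13 ⇒ 14;  out=∅∪out(14)=∅
  fail(4) 'aaac': from fail(3)=2 chase 'c': 2→1 ⇒ 7;  out=∅∪out(7)=∅
  fail(12) 'cccb': from fail(11)=10 chase 'b': 10→9→0 ⇒ 13;  out={5}∪out(13)={5}
  fail(16) 'bbbc': from fail(15)=14 chase 'c': 14→13→0 ⇒ 9;  out={6}∪out(9)={6}
  fail(5) 'aaacc': from fail(4)=7 chase 'c': 7 ⇒ 8;  out={0}∪out(8)={0,4,7}

Text stream:
[0] read 'c'  n0⇒n9
[1] read 'a'  n9⇒n1 (fail-walked)  ** P3@[1:1]
[2] read 'a'  n1⇒n2  ** P2@[1:2],P3@[2:2]
[3] read 'a'  n2⇒n3  ** P2@[2:3],P3@[3:3]
[4] read 'c'  n3⇒n4
[5] read 'c'  n4⇒n5  ** P0@[1:5],P4@[3:5],P7@[4:5]
[6] read 'a'  n5⇒n1 (fail-walked)  ** P3@[6:6]
[7] read 'a'  n1⇒n2  ** P2@[6:7],P3@[7:7]
[8] read 'a'  n2⇒n3  ** P2@[7:8],P3@[8:8]
[9] read 'c'  n3⇒n4
[10] read 'c'  n4⇒n5  ** P0@[6:10],P4@[8:10],P7@[9:10]
[11] read 'a'  n5⇒n1 (fail-walked)  ** P3@[11:11]
[12] read 'b'  n1⇒n13 (fail-walked)
[13] read 'b'  n13⇒n14
[14] read 'b'  n14⇒n15
[15] read 'c'  n15⇒n16  ** P6@[12:15]
[16] read 'a'  n16⇒n1 (fail-walked)  ** P3@[16:16]
[17] read 'b'  n1⇒n13 (fail-walked)
[18] read 'c'  n13⇒n9 (fail-walked)
[19] read 'a'  n9⇒n1 (fail-walked)  ** P3@[19:19]
[20] read 'a'  n1⇒n2  ** P2@[19:20],P3@[20:20]
[21] read 'a'  n2⇒n3  ** P2@[20:21],P3@[21:21]
[22] read 'a'  n3⇒n3 (fail-walked)  ** P2@[21:22],P3@[22:22]
[23] read 'c'  n3⇒n4
[24] read 'c'  n4⇒n5  ** P0@[20:24],P4@[22:24],P7@[23:24]
[25] read 'c'  n5⇒n11 (fail-walked)  ** P7@[24:25]
[26] read 'c'  n11⇒n11 (fail-walked)  ** P7@[25:26]
[27] read 'c'  n11⇒n11 (fail-walked)  ** P7@[26:27]
[28] read 'c'  n11⇒n11 (fail-walked)  ** P7@[27:28]

Matches: [[1,3],[2,2],[2,3],[3,2],[3,3],[5,0],[5,4],[5,7],[6,3],[7,2],[7,3],[8,2],[8,3],[10,0],[10,4],[10,7],[11,3],[15,6],[16,3],[19,3],[20,2],[20,3],[21,2],[21,3],[22,2],[22,3],[24,0],[24,4],[24,7],[25,7],[26,7],[27,7],[28,7]]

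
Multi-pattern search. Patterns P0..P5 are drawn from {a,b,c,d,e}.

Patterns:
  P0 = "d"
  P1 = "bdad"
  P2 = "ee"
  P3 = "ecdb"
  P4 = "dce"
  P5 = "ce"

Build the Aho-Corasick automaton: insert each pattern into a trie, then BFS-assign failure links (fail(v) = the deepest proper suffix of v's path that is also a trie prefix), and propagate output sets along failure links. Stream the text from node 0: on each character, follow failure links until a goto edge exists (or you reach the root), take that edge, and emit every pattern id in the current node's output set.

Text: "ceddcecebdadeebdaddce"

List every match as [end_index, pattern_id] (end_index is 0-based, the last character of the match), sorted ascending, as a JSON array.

Construct AC machine:
Trie nodes:
  n0 'ε': b→2 c→13 d→1 e→6
  n1 'd': c→11  [P0 ends]
  n2 'b': d→3
  n3 'bd': a→4
  n4 'bda': d→5
  n5 'bdad': ·  [P1 ends]
  n6 'e': c→8 e→7
  n7 'ee': ·  [P2 ends]
  n8 'ec': d→9
  n9 'ecd': b→10
  n10 'ecdb': ·  [P3 ends]
  n11 'dc': e→12
  n12 'dce': ·  [P4 ends]
  n13 'c': e→14
  n14 'ce': ·  [P5 ends]

BFS fail/out derivation:
  fail(1) 'd': from fail(0)=0 chase 'd': 0 ⇒ 0;  out={0}∪out(0)={0}
  fail(2) 'b': from fail(0)=0 chase 'b': 0 ⇒ 0;  out=∅∪out(0)=∅
  fail(6) 'e': from fail(0)=0 chase 'e': 0 ⇒ 0;  out=∅∪out(0)=∅
  fail(13) 'c': from fail(0)=0 chase 'c': 0 ⇒ 0;  out=∅∪out(0)=∅
  fail(3) 'bd': from fail(2)=0 chase 'd': 0 ⇒ 1;  out=∅∪out(1)={0}
  fail(7) 'ee': from fail(6)=0 chase 'e': 0 ⇒ 6;  out={2}∪out(6)={2}
  fail(8) 'ec': from fail(6)=0 chase 'c': 0 ⇒ 13;  out=∅∪out(13)=∅
  fail(11) 'dc': from fail(1)=0 chase 'c': 0 ⇒ 13;  out=∅∪out(13)=∅
  fail(14) 'ce': from fail(13)=0 chase 'e': 0 ⇒ 6;  out={5}∪out(6)={5}
  fail(4) 'bda': from fail(3)=1 chase 'a': 1→0 ⇒ 0;  out=∅∪out(0)=∅
  fail(9) 'ecd': from fail(8)=13 chase 'd': 13→0 ⇒ 1;  out=∅∪out(1)={0}
  fail(12) 'dce': from fail(11)=13 chase 'e': 13 ⇒ 14;  out={4}∪out(14)={4,5}
  fail(5) 'bdad': from fail(4)=0 chase 'd': 0 ⇒ 1;  out={1}∪out(1)={0,1}
  fail(10) 'ecdb': from fail(9)=1 chase 'b': 1→0 ⇒ 2;  out={3}∪out(2)={3}

Text stream:
i=0 'c': node 0→13
i=1 'e': node 13→14  → match P5@[0:1]
i=2 'd': node 14→1 ·f  → match P0@[2:2]
i=3 'd': node 1→1 ·f  → match P0@[3:3]
i=4 'c': node 1→11
i=5 'e': node 11→12  → match P4@[3:5],P5@[4:5]
i=6 'c': node 12→8 ·f
i=7 'e': node 8→14 ·f  → match P5@[6:7]
i=8 'b': node 14→2 ·f
i=9 'd': node 2→3  → match P0@[9:9]
i=10 'a': node 3→4
i=11 'd': node 4→5  → match P0@[11:11],P1@[8:11]
i=12 'e': node 5→6 ·f
i=13 'e': node 6→7  → match P2@[12:13]
i=14 'b': node 7→2 ·f
i=15 'd': node 2→3  → match P0@[15:15]
i=16 'a': node 3→4
i=17 'd': node 4→5  → match P0@[17:17],P1@[14:17]
i=18 'd': node 5→1 ·f  → match P0@[18:18]
i=19 'c': node 1→11
i=20 'e': node 11→12  → match P4@[18:20],P5@[19:20]

Result: [[1,5],[2,0],[3,0],[5,4],[5,5],[7,5],[9,0],[11,0],[11,1],[13,2],[15,0],[17,0],[17,1],[18,0],[20,4],[20,5]]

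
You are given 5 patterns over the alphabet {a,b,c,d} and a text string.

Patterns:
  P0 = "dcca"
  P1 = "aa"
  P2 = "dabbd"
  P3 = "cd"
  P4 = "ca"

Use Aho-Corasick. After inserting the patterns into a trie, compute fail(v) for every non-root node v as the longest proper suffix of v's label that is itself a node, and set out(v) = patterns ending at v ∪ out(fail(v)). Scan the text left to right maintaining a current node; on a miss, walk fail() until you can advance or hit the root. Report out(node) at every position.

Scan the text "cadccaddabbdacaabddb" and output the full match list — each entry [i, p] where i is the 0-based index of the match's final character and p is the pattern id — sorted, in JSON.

Build automaton:
Trie (insert patterns):
  0='ε' goto a→5 c→11 d→1
  1='d' goto a→7 c→2
  2='dc' goto c→3
  3='dcc' goto a→4
  4='dcca' goto ·  ←P0
  5='a' goto a→6
  6='aa' goto ·  ←P1
  7='da' goto b→8
  8='dab' goto b→9
  9='dabb' goto d→10
  10='dabbd' goto ·  ←P2
  11='c' goto a→13 d→12
  12='cd' goto ·  ←P3
  13='ca' goto ·  ←P4

BFS fail/out derivation:
  fail(1) 'd': from fail(0)=0 chase 'd': 0 ⇒ 0;  out=∅∪out(0)=∅
  fail(5) 'a': from fail(0)=0 chase 'a': 0 ⇒ 0;  out=∅∪out(0)=∅
  fail(11) 'c': from fail(0)=0 chase 'c': 0 ⇒ 0;  out=∅∪out(0)=∅
  fail(2) 'dc': from fail(1)=0 chase 'c': 0 ⇒ 11;  out=∅∪out(11)=∅
  fail(6) 'aa': from fail(5)=0 chase 'a': 0 ⇒ 5;  out={1}∪out(5)={1}
  fail(7) 'da': from fail(1)=0 chase 'a': 0 ⇒ 5;  out=∅∪out(5)=∅
  fail(12) 'cd': from fail(11)=0 chase 'd': 0 ⇒ 1;  out={3}∪out(1)={3}
  fail(13) 'ca': from fail(11)=0 chase 'a': 0 ⇒ 5;  out={4}∪out(5)={4}
  fail(3) 'dcc': from fail(2)=11 chase 'c': 11→0 ⇒ 11;  out=∅∪out(11)=∅
  fail(8) 'dab': from fail(7)=5 chase 'b': 5→0 ⇒ 0;  out=∅∪out(0)=∅
  fail(4) 'dcca': from fail(3)=11 chase 'a': 11 ⇒ 13;  out={0}∪out(13)={0,4}
  fail(9) 'dabb': from fail(8)=0 chase 'b': 0 ⇒ 0;  out=∅∪out(0)=∅
  fail(10) 'dabbd': from fail(9)=0 chase 'd': 0 ⇒ 1;  out={2}∪out(1)={2}

Text stream:
pos 0 'c': at 11
pos 1 'a': at 13  emit P4@[0:1]
pos 2 'd': at 1 ·f
pos 3 'c': at 2
pos 4 'c': at 3
pos 5 'a': at 4  emit P0@[2:5],P4@[4:5]
pos 6 'd': at 1 ·f
pos 7 'd': at 1 ·f
pos 8 'a': at 7
pos 9 'b': at 8
pos 10 'b': at 9
pos 11 'd': at 10  emit P2@[7:11]
pos 12 'a': at 7 ·f
pos 13 'c': at 11 ·f
pos 14 'a': at 13  emit P4@[13:14]
pos 15 'a': at 6 ·f  emit P1@[14:15]
pos 16 'b': at 0 ·f
pos 17 'd': at 1
pos 18 'd': at 1 ·f
pos 19 'b': at 0 ·f

Matches: [[1,4],[5,0],[5,4],[11,2],[14,4],[15,1]]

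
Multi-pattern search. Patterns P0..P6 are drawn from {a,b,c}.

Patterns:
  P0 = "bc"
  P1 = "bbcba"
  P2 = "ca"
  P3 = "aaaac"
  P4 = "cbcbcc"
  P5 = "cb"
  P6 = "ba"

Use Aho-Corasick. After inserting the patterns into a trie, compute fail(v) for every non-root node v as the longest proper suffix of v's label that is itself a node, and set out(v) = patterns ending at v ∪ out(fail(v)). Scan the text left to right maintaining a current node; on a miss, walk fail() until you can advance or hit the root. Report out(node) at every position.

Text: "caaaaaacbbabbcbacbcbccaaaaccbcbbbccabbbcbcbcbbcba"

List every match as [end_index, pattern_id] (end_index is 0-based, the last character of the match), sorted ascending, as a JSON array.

Construct AC machine:
Trie nodes:
  0='ε' goto a→9 b→1 c→7
  1='b' goto a→19 b→3 c→2
  2='bc' goto ·  [P0 ends]
  3='bb' goto c→4
  4='bbc' goto b→5
  5='bbcb' goto a→6
  6='bbcba' goto ·  [P1 ends]
  7='c' goto a→8 b→14
  8='ca' goto ·  [P2 ends]
  9='a' goto a→10
  10='aa' goto a→11
  11='aaa' goto a→12
  12='aaaa' goto c→13
  13='aaaac' goto ·  [P3 ends]
  14='cb' goto c→15  [P5 ends]
  15='cbc' goto b→16
  16='cbcb' goto c→17
  17='cbcbc' goto c→18
  18='cbcbcc' goto ·  [P4 ends]
  19='ba' goto ·  [P6 ends]

Failure links (BFS by depth):
  fail(1) 'b': from fail(0)=0 chase 'b': 0 ⇒ 0;  out=∅∪out(0)=∅
  fail(7) 'c': from fail(0)=0 chase 'c': 0 ⇒ 0;  out=∅∪out(0)=∅
  fail(9) 'a': from fail(0)=0 chase 'a': 0 ⇒ 0;  out=∅∪out(0)=∅
  fail(2) 'bc': from fail(1)=0 chase 'c': 0 ⇒ 7;  out={0}∪out(7)={0}
  fail(3) 'bb': from fail(1)=0 chase 'b': 0 ⇒ 1;  out=∅∪out(1)=∅
  fail(8) 'ca': from fail(7)=0 chase 'a': 0 ⇒ 9;  out={2}∪out(9)={2}
  fail(10) 'aa': from fail(9)=0 chase 'a': 0 ⇒ 9;  out=∅∪out(9)=∅
  fail(14) 'cb': from fail(7)=0 chase 'b': 0 ⇒ 1;  out={5}∪out(1)={5}
  fail(19) 'ba': from fail(1)=0 chase 'a': 0 ⇒ 9;  out={6}∪out(9)={6}
  fail(4) 'bbc': from fail(3)=1 chase 'c': 1 ⇒ 2;  out=∅∪out(2)={0}
  fail(11) 'aaa': from fail(10)=9 chase 'a': 9 ⇒ 10;  out=∅∪out(10)=∅
  fail(15) 'cbc': from fail(14)=1 chase 'c': 1 ⇒ 2;  out=∅∪out(2)={0}
  fail(5) 'bbcb': from fail(4)=2 chase 'b': 2→7 ⇒ 14;  out=∅∪out(14)={5}
  fail(12) 'aaaa': from fail(11)=10 chase 'a': 10 ⇒ 11;  out=∅∪out(11)=∅
  fail(16) 'cbcb': from fail(15)=2 chase 'b': 2→7 ⇒ 14;  out=∅∪out(14)={5}
  fail(6) 'bbcba': from fail(5)=14 chase 'a': 14→1 ⇒ 19;  out={1}∪out(19)={1,6}
  fail(13) 'aaaac': from fail(12)=11 chase 'c': 11→10→9→0 ⇒ 7;  out={3}∪out(7)={3}
  fail(17) 'cbcbc': from fail(16)=14 chase 'c': 14 ⇒ 15;  out=∅∪out(15)={0}
  fail(18) 'cbcbcc': from fail(17)=15 chase 'c': 15→2→7→0 ⇒ 7;  out={4}∪out(7)={4}

Scan:
[0] read 'c'  n0⇒n7
[1] read 'a'  n7⇒n8  ** P2@[0:1]
[2] read 'a'  n8⇒n10 ·f
[3] read 'a'  n10⇒n11
[4] read 'a'  n11⇒n12
[5] read 'a'  n12⇒n12 ·f
[6] read 'a'  n12⇒n12 ·f
[7] read 'c'  n12⇒n13  ** P3@[3:7]
[8] read 'b'  n13⇒n14 ·f  ** P5@[7:8]
[9] read 'b'  n14⇒n3 ·f
[10] read 'a'  n3⇒n19 ·f  ** P6@[9:10]
[11] read 'b'  n19⇒n1 ·f
[12] read 'b'  n1⇒n3
[13] read 'c'  n3⇒n4  ** P0@[12:13]
[14] read 'b'  n4⇒n5  ** P5@[13:14]
[15] read 'a'  n5⇒n6  ** P1@[11:15],P6@[14:15]
[16] read 'c'  n6⇒n7 ·f
[17] read 'b'  n7⇒n14  ** P5@[16:17]
[18] read 'c'  n14⇒n15  ** P0@[17:18]
[19] read 'b'  n15⇒n16  ** P5@[18:19]
[20] read 'c'  n16⇒n17  ** P0@[19:20]
[21] read 'c'  n17⇒n18  ** P4@[16:21]
[22] read 'a'  n18⇒n8 ·f  ** P2@[21:22]
[23] read 'a'  n8⇒n10 ·f
[24] read 'a'  n10⇒n11
[25] read 'a'  n11⇒n12
[26] read 'c'  n12⇒n13  ** P3@[22:26]
[27] read 'c'  n13⇒n7 ·f
[28] read 'b'  n7⇒n14  ** P5@[27:28]
[29] read 'c'  n14⇒n15  ** P0@[28:29]
[30] read 'b'  n15⇒n16  ** P5@[29:30]
[31] read 'b'  n16⇒n3 ·f
[32] read 'b'  n3⇒n3 ·f
[33] read 'c'  n3⇒n4  ** P0@[32:33]
[34] read 'c'  n4⇒n7 ·f
[35] read 'a'  n7⇒n8  ** P2@[34:35]
[36] read 'b'  n8⇒n1 ·f
[37] read 'b'  n1⇒n3
[38] read 'b'  n3⇒n3 ·f
[39] read 'c'  n3⇒n4  ** P0@[38:39]
[40] read 'b'  n4⇒n5  ** P5@[39:40]
[41] read 'c'  n5⇒n15 ·f  ** P0@[40:41]
[42] read 'b'  n15⇒n16  ** P5@[41:42]
[43] read 'c'  n16⇒n17  ** P0@[42:43]
[44] read 'b'  n17⇒n16 ·f  ** P5@[43:44]
[45] read 'b'  n16⇒n3 ·f
[46] read 'c'  n3⇒n4  ** P0@[45:46]
[47] read 'b'  n4⇒n5  ** P5@[46:47]
[48] read 'a'  n5⇒n6  ** P1@[44:48],P6@[47:48]

All matches (sorted): [[1,2],[7,3],[8,5],[10,6],[13,0],[14,5],[15,1],[15,6],[17,5],[18,0],[19,5],[20,0],[21,4],[22,2],[26,3],[28,5],[29,0],[30,5],[33,0],[35,2],[39,0],[40,5],[41,0],[42,5],[43,0],[44,5],[46,0],[47,5],[48,1],[48,6]]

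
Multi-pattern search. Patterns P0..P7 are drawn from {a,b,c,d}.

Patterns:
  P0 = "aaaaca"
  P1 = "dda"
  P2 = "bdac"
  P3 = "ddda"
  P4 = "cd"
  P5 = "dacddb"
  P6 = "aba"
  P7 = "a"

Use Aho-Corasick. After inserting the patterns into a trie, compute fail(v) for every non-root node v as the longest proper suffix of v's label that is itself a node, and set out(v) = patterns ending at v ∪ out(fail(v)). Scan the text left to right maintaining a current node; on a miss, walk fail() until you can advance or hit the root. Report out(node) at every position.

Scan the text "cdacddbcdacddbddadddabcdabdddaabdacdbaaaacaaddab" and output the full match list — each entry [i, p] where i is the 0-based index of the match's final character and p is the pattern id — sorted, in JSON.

Construct AC machine:
Trie (insert patterns):
  n0 'ε': a→1 b→10 c→16 d→7
  n1 'a': a→2 b→23  ←P7
  n2 'aa': a→3
  n3 'aaa': a→4
  n4 'aaaa': c→5
  n5 'aaaac': a→6
  n6 'aaaaca': ·  ←P0
  n7 'd': a→18 d→8
  n8 'dd': a→9 d→14
  n9 'dda': ·  ←P1
  n10 'b': d→11
  n11 'bd': a→12
  n12 'bda': c→13
  n13 'bdac': ·  ←P2
  n14 'ddd': a→15
  n15 'ddda': ·  ←P3
  n16 'c': d→17
  n17 'cd': ·  ←P4
  n18 'da': c→19
  n19 'dac': d→20
  n20 'dacd': d→21
  n21 'dacdd': b→22
  n22 'dacddb': ·  ←P5
  n23 'ab': a→24
  n24 'aba': ·  ←P6

BFS fail/out derivation:
  n1('a'): parent n0 fail=0; on 'a' 0 → fail=0;  out {7}∪∅={7}
  n7('d'): parent n0 fail=0; on 'd' 0 → fail=0;  out ∅∪∅=∅
  n10('b'): parent n0 fail=0; on 'b' 0 → fail=0;  out ∅∪∅=∅
  n16('c'): parent n0 fail=0; on 'c' 0 → fail=0;  out ∅∪∅=∅
  n2('aa'): parent n1 fail=0; on 'a' 0 → fail=1;  out ∅∪{7}={7}
  n8('dd'): parent n7 fail=0; on 'd' 0 → fail=7;  out ∅∪∅=∅
  n11('bd'): parent n10 fail=0; on 'd' 0 → fail=7;  out ∅∪∅=∅
  n17('cd'): parent n16 fail=0; on 'd' 0 → fail=7;  out {4}∪∅={4}
  n18('da'): parent n7 fail=0; on 'a' 0 → fail=1;  out ∅∪{7}={7}
  n23('ab'): parent n1 fail=0; on 'b' 0 → fail=10;  out ∅∪∅=∅
  n3('aaa'): parent n2 fail=1; on 'a' 1 → fail=2;  out ∅∪{7}={7}
  n9('dda'): parent n8 fail=7; on 'a' 7 → fail=18;  out {1}∪{7}={1,7}
  n12('bda'): parent n11 fail=7; on 'a' 7 → fail=18;  out ∅∪{7}={7}
  n14('ddd'): parent n8 fail=7; on 'd' 7 → fail=8;  out ∅∪∅=∅
  n19('dac'): parent n18 fail=1; on 'c' 1→0 → fail=16;  out ∅∪∅=∅
  n24('aba'): parent n23 fail=10; on 'a' 10→0 → fail=1;  out {6}∪{7}={6,7}
  n4('aaaa'): parent n3 fail=2; on 'a' 2 → fail=3;  out ∅∪{7}={7}
  n13('bdac'): parent n12 fail=18; on 'c' 18 → fail=19;  out {2}∪∅={2}
  n15('ddda'): parent n14 fail=8; on 'a' 8 → fail=9;  out {3}∪{1,7}={1,3,7}
  n20('dacd'): parent n19 fail=16; on 'd' 16 → fail=17;  out ∅∪{4}={4}
  n5('aaaac'): parent n4 fail=3; on 'c' 3→2→1→0 → fail=16;  out ∅∪∅=∅
  n21('dacdd'): parent n20 fail=17; on 'd' 17→7 → fail=8;  out ∅∪∅=∅
  n6('aaaaca'): parent n5 fail=16; on 'a' 16→0 → fail=1;  out {0}∪{7}={0,7}
  n22('dacddb'): parent n21 fail=8; on 'b' 8→7→0 → fail=10;  out {5}∪∅={5}

Run:
[0] read 'c'  n0⇒n16
[1] read 'd'  n16⇒n17  ** P4@[0:1]
[2] read 'a'  n17⇒n18 (fail-walked)  ** P7@[2:2]
[3] read 'c'  n18⇒n19
[4] read 'd'  n19⇒n20  ** P4@[3:4]
[5] read 'd'  n20⇒n21
[6] read 'b'  n21⇒n22  ** P5@[1:6]
[7] read 'c'  n22⇒n16 (fail-walked)
[8] read 'd'  n16⇒n17  ** P4@[7:8]
[9] read 'a'  n17⇒n18 (fail-walked)  ** P7@[9:9]
[10] read 'c'  n18⇒n19
[11] read 'd'  n19⇒n20  ** P4@[10:11]
[12] read 'd'  n20⇒n21
[13] read 'b'  n21⇒n22  ** P5@[8:13]
[14] read 'd'  n22⇒n11 (fail-walked)
[15] read 'd'  n11⇒n8 (fail-walked)
[16] read 'a'  n8⇒n9  ** P1@[14:16],P7@[16:16]
[17] read 'd'  n9⇒n7 (fail-walked)
[18] read 'd'  n7⇒n8
[19] read 'd'  n8⇒n14
[20] read 'a'  n14⇒n15  ** P1@[18:20],P3@[17:20],P7@[20:20]
[21] read 'b'  n15⇒n23 (fail-walked)
[22] read 'c'  n23⇒n16 (fail-walked)
[23] read 'd'  n16⇒n17  ** P4@[22:23]
[24] read 'a'  n17⇒n18 (fail-walked)  ** P7@[24:24]
[25] read 'b'  n18⇒n23 (fail-walked)
[26] read 'd'  n23⇒n11 (fail-walked)
[27] read 'd'  n11⇒n8 (fail-walked)
[28] read 'd'  n8⇒n14
[29] read 'a'  n14⇒n15  ** P1@[27:29],P3@[26:29],P7@[29:29]
[30] read 'a'  n15⇒n2 (fail-walked)  ** P7@[30:30]
[31] read 'b'  n2⇒n23 (fail-walked)
[32] read 'd'  n23⇒n11 (fail-walked)
[33] read 'a'  n11⇒n12  ** P7@[33:33]
[34] read 'c'  n12⇒n13  ** P2@[31:34]
[35] read 'd'  n13⇒n20 (fail-walked)  ** P4@[34:35]
[36] read 'b'  n20⇒n10 (fail-walked)
[37] read 'a'  n10⇒n1 (fail-walked)  ** P7@[37:37]
[38] read 'a'  n1⇒n2  ** P7@[38:38]
[39] read 'a'  n2⇒n3  ** P7@[39:39]
[40] read 'a'  n3⇒n4  ** P7@[40:40]
[41] read 'c'  n4⇒n5
[42] read 'a'  n5⇒n6  ** P0@[37:42],P7@[42:42]
[43] read 'a'  n6⇒n2 (fail-walked)  ** P7@[43:43]
[44] read 'd'  n2⇒n7 (fail-walked)
[45] read 'd'  n7⇒n8
[46] read 'a'  n8⇒n9  ** P1@[44:46],P7@[46:46]
[47] read 'b'  n9⇒n23 (fail-walked)

Result: [[1,4],[2,7],[4,4],[6,5],[8,4],[9,7],[11,4],[13,5],[16,1],[16,7],[20,1],[20,3],[20,7],[23,4],[24,7],[29,1],[29,3],[29,7],[30,7],[33,7],[34,2],[35,4],[37,7],[38,7],[39,7],[40,7],[42,0],[42,7],[43,7],[46,1],[46,7]]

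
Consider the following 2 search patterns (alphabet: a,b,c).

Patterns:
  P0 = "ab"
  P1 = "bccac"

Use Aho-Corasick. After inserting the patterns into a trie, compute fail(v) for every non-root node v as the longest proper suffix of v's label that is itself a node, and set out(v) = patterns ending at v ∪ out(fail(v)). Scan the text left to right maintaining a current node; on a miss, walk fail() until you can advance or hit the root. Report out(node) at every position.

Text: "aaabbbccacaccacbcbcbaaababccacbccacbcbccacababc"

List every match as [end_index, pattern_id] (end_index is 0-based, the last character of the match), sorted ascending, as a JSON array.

Construct AC machine:
Trie (insert patterns):
  0='ε' goto a→1 b→3
  1='a' goto b→2
  2='ab' goto ·  [P0 ends]
  3='b' goto c→4
  4='bc' goto c→5
  5='bcc' goto a→6
  6='bcca' goto c→7
  7='bccac' goto ·  [P1 ends]

Failure links (BFS by depth):
  fail(1) 'a': from fail(0)=0 chase 'a': 0 ⇒ 0;  out=∅∪out(0)=∅
  fail(3) 'b': from fail(0)=0 chase 'b': 0 ⇒ 0;  out=∅∪out(0)=∅
  fail(2) 'ab': from fail(1)=0 chase 'b': 0 ⇒ 3;  out={0}∪out(3)={0}
  fail(4) 'bc': from fail(3)=0 chase 'c': 0 ⇒ 0;  out=∅∪out(0)=∅
  fail(5) 'bcc': from fail(4)=0 chase 'c': 0 ⇒ 0;  out=∅∪out(0)=∅
  fail(6) 'bcca': from fail(5)=0 chase 'a': 0 ⇒ 1;  out=∅∪out(1)=∅
  fail(7) 'bccac': from fail(6)=1 chase 'c': 1→0 ⇒ 0;  out={1}∪out(0)={1}

Text stream:
pos 0 'a': at 1
pos 1 'a': at 1 (via fail)
pos 2 'a': at 1 (via fail)
pos 3 'b': at 2  ** P0@[2:3]
pos 4 'b': at 3 (via fail)
pos 5 'b': at 3 (via fail)
pos 6 'c': at 4
pos 7 'c': at 5
pos 8 'a': at 6
pos 9 'c': at 7  ** P1@[5:9]
pos 10 'a': at 1 (via fail)
pos 11 'c': at 0 (via fail)
pos 12 'c': at 0
pos 13 'a': at 1
pos 14 'c': at 0 (via fail)
pos 15 'b': at 3
pos 16 'c': at 4
pos 17 'b': at 3 (via fail)
pos 18 'c': at 4
pos 19 'b': at 3 (via fail)
pos 20 'a': at 1 (via fail)
pos 21 'a': at 1 (via fail)
pos 22 'a': at 1 (via fail)
pos 23 'b': at 2  ** P0@[22:23]
pos 24 'a': at 1 (via fail)
pos 25 'b': at 2  ** P0@[24:25]
pos 26 'c': at 4 (via fail)
pos 27 'c': at 5
pos 28 'a': at 6
pos 29 'c': at 7  ** P1@[25:29]
pos 30 'b': at 3 (via fail)
pos 31 'c': at 4
pos 32 'c': at 5
pos 33 'a': at 6
pos 34 'c': at 7  ** P1@[30:34]
pos 35 'b': at 3 (via fail)
pos 36 'c': at 4
pos 37 'b': at 3 (via fail)
pos 38 'c': at 4
pos 39 'c': at 5
pos 40 'a': at 6
pos 41 'c': at 7  ** P1@[37:41]
pos 42 'a': at 1 (via fail)
pos 43 'b': at 2  ** P0@[42:43]
pos 44 'a': at 1 (via fail)
pos 45 'b': at 2  ** P0@[44:45]
pos 46 'c': at 4 (via fail)

Result: [[3,0],[9,1],[23,0],[25,0],[29,1],[34,1],[41,1],[43,0],[45,0]]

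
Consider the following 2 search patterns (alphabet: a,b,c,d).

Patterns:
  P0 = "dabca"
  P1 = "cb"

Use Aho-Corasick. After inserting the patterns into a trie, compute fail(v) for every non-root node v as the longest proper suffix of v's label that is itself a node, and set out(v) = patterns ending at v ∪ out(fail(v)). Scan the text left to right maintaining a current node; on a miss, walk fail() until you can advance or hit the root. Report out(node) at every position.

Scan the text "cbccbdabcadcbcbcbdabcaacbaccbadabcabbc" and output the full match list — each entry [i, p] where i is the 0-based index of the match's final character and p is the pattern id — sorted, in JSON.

Construct AC machine:
Trie nodes:
  n0 'ε': c→6 d→1
  n1 'd': a→2
  n2 'da': b→3
  n3 'dab': c→4
  n4 'dabc': a→5
  n5 'dabca': ·  [P0 ends]
  n6 'c': b→7
  n7 'cb': ·  [P1 ends]

BFS fail/out derivation:
  n1('d'): parent n0 fail=0; on 'd' 0 → fail=0;  out ∅∪∅=∅
  n6('c'): parent n0 fail=0; on 'c' 0 → fail=0;  out ∅∪∅=∅
  n2('da'): parent n1 fail=0; on 'a' 0 → fail=0;  out ∅∪∅=∅
  n7('cb'): parent n6 fail=0; on 'b' 0 → fail=0;  out {1}∪∅={1}
  n3('dab'): parent n2 fail=0; on 'b' 0 → fail=0;  out ∅∪∅=∅
  n4('dabc'): parent n3 fail=0; on 'c' 0 → fail=6;  out ∅∪∅=∅
  n5('dabca'): parent n4 fail=6; on 'a' 6→0 → fail=0;  out {0}∪∅={0}

Run:
pos 0 'c': at 6
pos 1 'b': at 7  emit P1@[0:1]
pos 2 'c': at 6 ·f
pos 3 'c': at 6 ·f
pos 4 'b': at 7  emit P1@[3:4]
pos 5 'd': at 1 ·f
pos 6 'a': at 2
pos 7 'b': at 3
pos 8 'c': at 4
pos 9 'a': at 5  emit P0@[5:9]
pos 10 'd': at 1 ·f
pos 11 'c': at 6 ·f
pos 12 'b': at 7  emit P1@[11:12]
pos 13 'c': at 6 ·f
pos 14 'b': at 7  emit P1@[13:14]
pos 15 'c': at 6 ·f
pos 16 'b': at 7  emit P1@[15:16]
pos 17 'd': at 1 ·f
pos 18 'a': at 2
pos 19 'b': at 3
pos 20 'c': at 4
pos 21 'a': at 5  emit P0@[17:21]
pos 22 'a': at 0 ·f
pos 23 'c': at 6
pos 24 'b': at 7  emit P1@[23:24]
pos 25 'a': at 0 ·f
pos 26 'c': at 6
pos 27 'c': at 6 ·f
pos 28 'b': at 7  emit P1@[27:28]
pos 29 'a': at 0 ·f
pos 30 'd': at 1
pos 31 'a': at 2
pos 32 'b': at 3
pos 33 'c': at 4
pos 34 'a': at 5  emit P0@[30:34]
pos 35 'b': at 0 ·f
pos 36 'b': at 0
pos 37 'c': at 6

Result: [[1,1],[4,1],[9,0],[12,1],[14,1],[16,1],[21,0],[24,1],[28,1],[34,0]]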